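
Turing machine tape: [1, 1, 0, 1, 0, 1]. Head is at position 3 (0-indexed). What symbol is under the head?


Tape: [1, 1, 0, 1, 0, 1]
Positions: 0 1 2 3 4 5
Values:    1 1 0 1 0 1
Head at position 3
tape[3] = 1

1


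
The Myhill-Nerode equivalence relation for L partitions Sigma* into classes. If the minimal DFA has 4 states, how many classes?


Myhill-Nerode theorem:
Number of equivalence classes = number of states in minimal DFA
Minimal DFA states = 4
Therefore equivalence classes = 4

4


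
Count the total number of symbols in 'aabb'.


String: 'aabb'
Counting characters:
  'a' appears 2 time(s)
  'b' appears 2 time(s)
Total length = 2 + 2 = 4

4


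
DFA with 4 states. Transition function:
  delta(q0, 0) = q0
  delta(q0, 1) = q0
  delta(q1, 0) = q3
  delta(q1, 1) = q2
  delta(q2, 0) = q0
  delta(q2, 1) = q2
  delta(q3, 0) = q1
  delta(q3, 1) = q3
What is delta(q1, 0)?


Looking up transition function:
delta(q1, 0) in the table
Row: q1, Column: 0
Result: q3

q3


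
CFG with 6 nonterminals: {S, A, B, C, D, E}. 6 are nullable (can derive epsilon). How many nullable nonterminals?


Nonterminals: {S, A, B, C, D, E}
A nonterminal is nullable if it can derive epsilon
Counting nullable nonterminals: 6
Total nullable = 6

6


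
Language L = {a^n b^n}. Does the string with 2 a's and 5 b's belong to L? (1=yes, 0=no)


Language requires equal numbers of a's and b's
PDA pushes for each 'a', pops for each 'b'
Number of a's = 2
Number of b's = 5
2 != 5 -> Reject

0


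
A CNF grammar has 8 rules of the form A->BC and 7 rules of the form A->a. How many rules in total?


CNF allows two rule forms:
  A -> BC (binary): 8 rules
  A -> a (terminal): 7 rules
Total = 8 + 7 = 15

15


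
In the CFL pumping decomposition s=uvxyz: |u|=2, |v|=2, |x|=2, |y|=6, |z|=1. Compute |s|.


|s| = |u| + |v| + |x| + |y| + |z|
= 2 + 2 + 2 + 6 + 1
= 4 + 2 + 7
= 6 + 7
= 13

13


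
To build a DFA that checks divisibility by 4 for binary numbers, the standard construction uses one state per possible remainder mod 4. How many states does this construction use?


Divisibility by 4 is tracked via the remainder mod 4: 0, 1, ..., 3
The construction assigns one state to each remainder
Number of remainders = 4

4


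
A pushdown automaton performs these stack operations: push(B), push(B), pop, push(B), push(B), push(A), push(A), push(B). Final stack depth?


Tracing stack operations:
  push(B) -> stack = [B], depth=1
  push(B) -> stack = [B,B], depth=2
  pop -> removed B, stack = [B], depth=1
  push(B) -> stack = [B,B], depth=2
  push(B) -> stack = [B,B,B], depth=3
  push(A) -> stack = [B,B,B,A], depth=4
  push(A) -> stack = [B,B,B,A,A], depth=5
  push(B) -> stack = [B,B,B,A,A,B], depth=6
Final depth = 6

6


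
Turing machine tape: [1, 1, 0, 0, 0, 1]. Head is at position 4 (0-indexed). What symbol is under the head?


Tape: [1, 1, 0, 0, 0, 1]
Positions: 0 1 2 3 4 5
Values:    1 1 0 0 0 1
Head at position 4
tape[4] = 0

0


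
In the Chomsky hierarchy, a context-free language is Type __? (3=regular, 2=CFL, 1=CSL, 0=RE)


Chomsky hierarchy levels:
  Type 3: Regular (DFA/NFA/regex)
  Type 2: Context-free (PDA)
  Type 1: Context-sensitive
  Type 0: Recursively enumerable (TM)
'context-free' corresponds to Type 2

2


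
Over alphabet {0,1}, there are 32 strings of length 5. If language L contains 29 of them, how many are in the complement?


Alphabet: {0,1}
String length: 5
Total strings of length 5 = 2^5 = 32
Strings in L = 29
Complement = total - |L|
= 32 - 29
= 3

3


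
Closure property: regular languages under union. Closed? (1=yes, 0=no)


Regular languages are closed under:
- Union (DFA product construction)
- Intersection (DFA product construction)
- Complement (swap accept/reject states)
- Concatenation (NFA construction)
- Kleene star (NFA construction)
union is in this list
Therefore: closed

1


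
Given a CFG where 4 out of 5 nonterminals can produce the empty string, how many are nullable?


Nonterminals: {S, A, B, C, D}
A nonterminal is nullable if it can derive epsilon
Counting nullable nonterminals: 4
Total nullable = 4

4


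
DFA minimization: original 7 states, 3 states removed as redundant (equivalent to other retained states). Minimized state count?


Original DFA: 7 states
Redundant states removed: 3
Minimized states = original - removed
= 7 - 3
= 4

4


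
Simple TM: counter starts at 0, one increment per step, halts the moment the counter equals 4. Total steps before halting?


Counter starts at 0. Counting sequence:
  Step 1: counter = 1
  Step 2: counter = 2
  Step 3: counter = 3
  Step 4: counter = 4
Counter reached 4 -> halt
Total steps = 4

4


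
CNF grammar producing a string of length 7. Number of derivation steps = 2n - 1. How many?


Chomsky Normal Form derivation:
String length n = 7
Each step either:
  - Splits a nonterminal into two (n-1 such steps)
  - Converts a nonterminal to terminal (n such steps)
Total = (n-1) + n = 2n - 1
= 2(7) - 1
= 14 - 1
= 13

13


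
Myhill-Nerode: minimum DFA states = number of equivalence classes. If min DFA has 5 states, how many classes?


Myhill-Nerode theorem:
Number of equivalence classes = number of states in minimal DFA
Minimal DFA states = 5
Therefore equivalence classes = 5

5


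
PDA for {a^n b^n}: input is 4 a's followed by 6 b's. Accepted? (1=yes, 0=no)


Language requires equal numbers of a's and b's
PDA pushes for each 'a', pops for each 'b'
Number of a's = 4
Number of b's = 6
4 != 6 -> Reject

0


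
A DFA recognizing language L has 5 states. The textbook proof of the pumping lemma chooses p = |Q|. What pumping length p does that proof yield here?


Pumping lemma for regular languages (standard proof):
Take p = |Q|, the number of DFA states.
Any string of length >= |Q| passes through |Q|+1 states while reading its first |Q| symbols,
so by pigeonhole some state repeats, giving the loop that can be pumped.
Here |Q| = 5
Therefore the proof uses p = 5

5


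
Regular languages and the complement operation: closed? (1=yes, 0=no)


Regular languages are closed under all standard operations:
- Union: Yes (product construction)
- Intersection: Yes (product construction)
- Complement: Yes (swap accept/reject)
- Concatenation: Yes (NFA construction)
Operation: complement -> Closed

1


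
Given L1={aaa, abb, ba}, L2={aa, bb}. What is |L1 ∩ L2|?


L1 = {aaa, abb, ba}
L2 = {aa, bb}
Checking each string in L1 against L2:
  'aaa': in L2? No
  'abb': in L2? No
  'ba': in L2? No
Intersection = {}
|L1 ∩ L2| = 0

0


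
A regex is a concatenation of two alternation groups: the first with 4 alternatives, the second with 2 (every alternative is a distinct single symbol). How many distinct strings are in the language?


First group: 4 alternatives
Second group: 2 alternatives
Concatenation: each choice from group 1 pairs with each from group 2
Total = 4 x 2 = 8

8


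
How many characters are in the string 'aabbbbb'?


String: 'aabbbbb'
Counting characters:
  'a' appears 2 time(s)
  'b' appears 5 time(s)
Total length = 2 + 5 = 7

7


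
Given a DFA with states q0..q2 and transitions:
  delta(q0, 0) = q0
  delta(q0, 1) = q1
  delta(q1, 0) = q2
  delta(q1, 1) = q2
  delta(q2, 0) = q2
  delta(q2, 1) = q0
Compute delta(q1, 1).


Looking up transition function:
delta(q1, 1) in the table
Row: q1, Column: 1
Result: q2

q2


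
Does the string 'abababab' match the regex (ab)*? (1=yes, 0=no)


Pattern: (ab)*
String: 'abababab'
Pattern requires: zero or more repetitions of 'ab'
Pairs: ['ab', 'ab', 'ab', 'ab']
All pairs are 'ab'? Yes
Result: 1

1


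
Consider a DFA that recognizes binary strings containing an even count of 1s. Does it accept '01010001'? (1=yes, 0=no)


DFA has 2 states: q_even (start, accept=yes) and q_odd
Processing string '01010001' character by character:
  Position 0: read '0', 1-count=0 -> q_even (no change)
  Position 1: read '1', 1-count=1 -> q_odd
  Position 2: read '0', 1-count=1 -> q_odd (no change)
  Position 3: read '1', 1-count=2 -> q_even
  Position 4: read '0', 1-count=2 -> q_even (no change)
  Position 5: read '0', 1-count=2 -> q_even (no change)
  Position 6: read '0', 1-count=2 -> q_even (no change)
  Position 7: read '1', 1-count=3 -> q_odd
Final state: q_odd, total 1s = 3 (odd); the DFA requires an even count -> reject

0


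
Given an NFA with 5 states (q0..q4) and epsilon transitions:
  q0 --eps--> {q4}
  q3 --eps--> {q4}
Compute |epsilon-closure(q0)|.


Starting from q0
Initialize closure = {q0}
Follow epsilon from q0 -> add q4
Final closure: {q0, q4}
Size = 2

2


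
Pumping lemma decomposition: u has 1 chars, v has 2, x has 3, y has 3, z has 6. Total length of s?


|s| = |u| + |v| + |x| + |y| + |z|
= 1 + 2 + 3 + 3 + 6
= 3 + 3 + 9
= 6 + 9
= 15

15


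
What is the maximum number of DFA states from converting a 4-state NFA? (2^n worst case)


NFA has 4 states
Subset construction: each DFA state = subset of NFA states
Maximum subsets = 2^4
2^4 = 16

16


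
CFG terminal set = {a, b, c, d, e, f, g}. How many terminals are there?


Terminal symbols: a, b, c, d, e, f, g
Counting each: a (#1), b (#2), c (#3), d (#4), e (#5), f (#6), g (#7)
Total = 7

7


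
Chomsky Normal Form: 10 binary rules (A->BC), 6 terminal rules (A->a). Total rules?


CNF allows two rule forms:
  A -> BC (binary): 10 rules
  A -> a (terminal): 6 rules
Total = 10 + 6 = 16

16


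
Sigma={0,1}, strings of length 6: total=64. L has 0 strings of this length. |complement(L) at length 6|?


Alphabet: {0,1}
String length: 6
Total strings of length 6 = 2^6 = 64
Strings in L = 0
Complement = total - |L|
= 64 - 0
= 64

64


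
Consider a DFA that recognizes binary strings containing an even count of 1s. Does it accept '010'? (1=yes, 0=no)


DFA has 2 states: q_even (start, accept=yes) and q_odd
Processing string '010' character by character:
  Position 0: read '0', 1-count=0 -> q_even (no change)
  Position 1: read '1', 1-count=1 -> q_odd
  Position 2: read '0', 1-count=1 -> q_odd (no change)
Final state: q_odd, total 1s = 1 (odd); the DFA requires an even count -> reject

0


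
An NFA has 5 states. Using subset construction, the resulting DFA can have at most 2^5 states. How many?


NFA has 5 states
Subset construction: each DFA state = subset of NFA states
Maximum subsets = 2^5
2^5 = 32

32


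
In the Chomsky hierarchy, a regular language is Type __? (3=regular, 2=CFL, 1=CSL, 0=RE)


Chomsky hierarchy levels:
  Type 3: Regular (DFA/NFA/regex)
  Type 2: Context-free (PDA)
  Type 1: Context-sensitive
  Type 0: Recursively enumerable (TM)
'regular' corresponds to Type 3

3


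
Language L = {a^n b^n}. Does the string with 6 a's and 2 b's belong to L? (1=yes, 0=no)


Language requires equal numbers of a's and b's
PDA pushes for each 'a', pops for each 'b'
Number of a's = 6
Number of b's = 2
6 != 2 -> Reject

0


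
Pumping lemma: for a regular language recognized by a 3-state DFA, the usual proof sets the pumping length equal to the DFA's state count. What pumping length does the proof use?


Pumping lemma for regular languages (standard proof):
Take p = |Q|, the number of DFA states.
Any string of length >= |Q| passes through |Q|+1 states while reading its first |Q| symbols,
so by pigeonhole some state repeats, giving the loop that can be pumped.
Here |Q| = 3
Therefore the proof uses p = 3

3


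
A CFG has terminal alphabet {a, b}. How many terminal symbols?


Terminal symbols: a, b
Counting each: a (#1), b (#2)
Total = 2

2


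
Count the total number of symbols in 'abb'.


String: 'abb'
Counting characters:
  'a' appears 1 time(s)
  'b' appears 2 time(s)
Total length = 1 + 2 = 3

3


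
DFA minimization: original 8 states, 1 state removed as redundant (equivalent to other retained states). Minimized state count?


Original DFA: 8 states
Redundant states removed: 1
Minimized states = original - removed
= 8 - 1
= 7

7


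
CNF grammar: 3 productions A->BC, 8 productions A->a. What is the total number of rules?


CNF allows two rule forms:
  A -> BC (binary): 3 rules
  A -> a (terminal): 8 rules
Total = 3 + 8 = 11

11


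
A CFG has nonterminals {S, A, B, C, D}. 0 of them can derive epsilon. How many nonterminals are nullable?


Nonterminals: {S, A, B, C, D}
A nonterminal is nullable if it can derive epsilon
Counting nullable nonterminals: 0
Total nullable = 0

0


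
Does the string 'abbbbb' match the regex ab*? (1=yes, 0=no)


Pattern: ab*
String: 'abbbbb'
Pattern requires: exactly one 'a' followed by zero or more 'b's
First char is 'a' -> OK
Rest 'bbbbb': all b's? Yes
Result: 1

1


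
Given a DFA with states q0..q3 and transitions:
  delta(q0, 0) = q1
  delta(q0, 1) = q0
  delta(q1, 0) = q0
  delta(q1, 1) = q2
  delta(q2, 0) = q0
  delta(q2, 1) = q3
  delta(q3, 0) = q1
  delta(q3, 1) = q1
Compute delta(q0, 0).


Looking up transition function:
delta(q0, 0) in the table
Row: q0, Column: 0
Result: q1

q1


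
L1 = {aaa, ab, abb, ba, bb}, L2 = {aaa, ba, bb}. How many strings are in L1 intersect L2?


L1 = {aaa, ab, abb, ba, bb}
L2 = {aaa, ba, bb}
Checking each string in L1 against L2:
  'aaa': in L2? Yes
  'ab': in L2? No
  'abb': in L2? No
  'ba': in L2? Yes
  'bb': in L2? Yes
Intersection = {aaa, ba, bb}
|L1 ∩ L2| = 3

3


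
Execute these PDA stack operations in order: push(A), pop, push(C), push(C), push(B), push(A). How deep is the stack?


Tracing stack operations:
  push(A) -> stack = [A], depth=1
  pop -> removed A, stack = [], depth=0
  push(C) -> stack = [C], depth=1
  push(C) -> stack = [C,C], depth=2
  push(B) -> stack = [C,C,B], depth=3
  push(A) -> stack = [C,C,B,A], depth=4
Final depth = 4

4


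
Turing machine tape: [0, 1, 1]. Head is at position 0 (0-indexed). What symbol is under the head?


Tape: [0, 1, 1]
Positions: 0 1 2
Values:    0 1 1
Head at position 0
tape[0] = 0

0


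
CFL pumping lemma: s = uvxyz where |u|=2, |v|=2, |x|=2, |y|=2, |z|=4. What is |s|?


|s| = |u| + |v| + |x| + |y| + |z|
= 2 + 2 + 2 + 2 + 4
= 4 + 2 + 6
= 6 + 6
= 12

12


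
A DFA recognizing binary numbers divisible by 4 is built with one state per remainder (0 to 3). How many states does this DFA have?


Divisibility by 4 is tracked via the remainder mod 4: 0, 1, ..., 3
The construction assigns one state to each remainder
Number of remainders = 4

4


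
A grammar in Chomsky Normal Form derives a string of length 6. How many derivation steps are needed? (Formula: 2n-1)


Chomsky Normal Form derivation:
String length n = 6
Each step either:
  - Splits a nonterminal into two (n-1 such steps)
  - Converts a nonterminal to terminal (n such steps)
Total = (n-1) + n = 2n - 1
= 2(6) - 1
= 12 - 1
= 11

11


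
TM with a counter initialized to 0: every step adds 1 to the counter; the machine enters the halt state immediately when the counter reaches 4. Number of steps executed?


Counter starts at 0. Counting sequence:
  Step 1: counter = 1
  Step 2: counter = 2
  Step 3: counter = 3
  Step 4: counter = 4
Counter reached 4 -> halt
Total steps = 4

4


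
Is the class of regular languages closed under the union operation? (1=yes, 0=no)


Regular languages are closed under:
- Union (DFA product construction)
- Intersection (DFA product construction)
- Complement (swap accept/reject states)
- Concatenation (NFA construction)
- Kleene star (NFA construction)
union is in this list
Therefore: closed

1


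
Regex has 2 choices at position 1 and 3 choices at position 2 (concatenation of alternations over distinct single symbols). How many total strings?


First group: 2 alternatives
Second group: 3 alternatives
Concatenation: each choice from group 1 pairs with each from group 2
Total = 2 x 3 = 6

6


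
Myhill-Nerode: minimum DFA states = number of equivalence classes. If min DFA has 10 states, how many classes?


Myhill-Nerode theorem:
Number of equivalence classes = number of states in minimal DFA
Minimal DFA states = 10
Therefore equivalence classes = 10

10


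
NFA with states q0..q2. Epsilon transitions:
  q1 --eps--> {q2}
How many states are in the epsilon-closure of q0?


Starting from q0
Initialize closure = {q0}
q0 has no outgoing epsilon transitions -> nothing to add
Final closure: {q0}
Size = 1

1


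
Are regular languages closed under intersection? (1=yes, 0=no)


Regular languages are closed under all standard operations:
- Union: Yes (product construction)
- Intersection: Yes (product construction)
- Complement: Yes (swap accept/reject)
- Concatenation: Yes (NFA construction)
Operation: intersection -> Closed

1


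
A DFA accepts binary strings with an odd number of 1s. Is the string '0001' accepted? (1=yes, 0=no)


DFA has 2 states: q_even (start, accept=no) and q_odd
Processing string '0001' character by character:
  Position 0: read '0', 1-count=0 -> q_even (no change)
  Position 1: read '0', 1-count=0 -> q_even (no change)
  Position 2: read '0', 1-count=0 -> q_even (no change)
  Position 3: read '1', 1-count=1 -> q_odd
Final state: q_odd, total 1s = 1 (odd); the DFA requires an odd count -> accept

1


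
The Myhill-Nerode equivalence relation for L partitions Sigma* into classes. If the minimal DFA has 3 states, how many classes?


Myhill-Nerode theorem:
Number of equivalence classes = number of states in minimal DFA
Minimal DFA states = 3
Therefore equivalence classes = 3

3


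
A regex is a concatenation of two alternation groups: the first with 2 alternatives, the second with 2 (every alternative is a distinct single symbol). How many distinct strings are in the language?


First group: 2 alternatives
Second group: 2 alternatives
Concatenation: each choice from group 1 pairs with each from group 2
Total = 2 x 2 = 4

4


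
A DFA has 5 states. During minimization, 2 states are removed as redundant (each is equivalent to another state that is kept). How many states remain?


Original DFA: 5 states
Redundant states removed: 2
Minimized states = original - removed
= 5 - 2
= 3

3


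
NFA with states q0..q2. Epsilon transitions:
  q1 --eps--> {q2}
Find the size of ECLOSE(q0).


Starting from q0
Initialize closure = {q0}
q0 has no outgoing epsilon transitions -> nothing to add
Final closure: {q0}
Size = 1

1


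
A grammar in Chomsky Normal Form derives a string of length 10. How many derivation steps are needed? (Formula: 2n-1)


Chomsky Normal Form derivation:
String length n = 10
Each step either:
  - Splits a nonterminal into two (n-1 such steps)
  - Converts a nonterminal to terminal (n such steps)
Total = (n-1) + n = 2n - 1
= 2(10) - 1
= 20 - 1
= 19

19


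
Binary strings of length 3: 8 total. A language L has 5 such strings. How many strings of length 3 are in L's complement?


Alphabet: {0,1}
String length: 3
Total strings of length 3 = 2^3 = 8
Strings in L = 5
Complement = total - |L|
= 8 - 5
= 3

3


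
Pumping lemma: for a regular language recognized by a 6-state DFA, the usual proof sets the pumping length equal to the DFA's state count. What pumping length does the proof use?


Pumping lemma for regular languages (standard proof):
Take p = |Q|, the number of DFA states.
Any string of length >= |Q| passes through |Q|+1 states while reading its first |Q| symbols,
so by pigeonhole some state repeats, giving the loop that can be pumped.
Here |Q| = 6
Therefore the proof uses p = 6

6


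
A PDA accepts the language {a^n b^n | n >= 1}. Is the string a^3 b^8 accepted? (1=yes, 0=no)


Language requires equal numbers of a's and b's
PDA pushes for each 'a', pops for each 'b'
Number of a's = 3
Number of b's = 8
3 != 8 -> Reject

0


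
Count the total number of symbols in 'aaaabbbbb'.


String: 'aaaabbbbb'
Counting characters:
  'a' appears 4 time(s)
  'b' appears 5 time(s)
Total length = 4 + 5 = 9

9


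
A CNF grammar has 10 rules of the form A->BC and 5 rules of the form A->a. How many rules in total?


CNF allows two rule forms:
  A -> BC (binary): 10 rules
  A -> a (terminal): 5 rules
Total = 10 + 5 = 15

15


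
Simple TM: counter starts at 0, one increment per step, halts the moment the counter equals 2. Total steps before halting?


Counter starts at 0. Counting sequence:
  Step 1: counter = 1
  Step 2: counter = 2
Counter reached 2 -> halt
Total steps = 2

2


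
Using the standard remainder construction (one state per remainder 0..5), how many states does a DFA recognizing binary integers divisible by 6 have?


Divisibility by 6 is tracked via the remainder mod 6: 0, 1, ..., 5
The construction assigns one state to each remainder
Number of remainders = 6

6


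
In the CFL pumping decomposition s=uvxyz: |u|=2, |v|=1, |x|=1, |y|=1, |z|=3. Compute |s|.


|s| = |u| + |v| + |x| + |y| + |z|
= 2 + 1 + 1 + 1 + 3
= 3 + 1 + 4
= 4 + 4
= 8

8


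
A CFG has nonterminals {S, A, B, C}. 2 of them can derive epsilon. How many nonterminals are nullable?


Nonterminals: {S, A, B, C}
A nonterminal is nullable if it can derive epsilon
Counting nullable nonterminals: 2
Total nullable = 2

2


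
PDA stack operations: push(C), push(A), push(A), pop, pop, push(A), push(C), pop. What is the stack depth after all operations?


Tracing stack operations:
  push(C) -> stack = [C], depth=1
  push(A) -> stack = [C,A], depth=2
  push(A) -> stack = [C,A,A], depth=3
  pop -> removed A, stack = [C,A], depth=2
  pop -> removed A, stack = [C], depth=1
  push(A) -> stack = [C,A], depth=2
  push(C) -> stack = [C,A,C], depth=3
  pop -> removed C, stack = [C,A], depth=2
Final depth = 2

2


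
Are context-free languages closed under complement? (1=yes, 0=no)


CFL closure properties:
  Closed under: union, concatenation, Kleene star
  NOT closed under: intersection, complement
Operation 'complement' is in not-closed list -> No (not closed)

0


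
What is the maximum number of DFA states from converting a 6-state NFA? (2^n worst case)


NFA has 6 states
Subset construction: each DFA state = subset of NFA states
Maximum subsets = 2^6
2^6 = 64

64


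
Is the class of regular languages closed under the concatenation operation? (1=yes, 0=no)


Regular languages are closed under:
- Union (DFA product construction)
- Intersection (DFA product construction)
- Complement (swap accept/reject states)
- Concatenation (NFA construction)
- Kleene star (NFA construction)
concatenation is in this list
Therefore: closed

1


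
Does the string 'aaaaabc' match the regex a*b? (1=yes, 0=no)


Pattern: a*b
String: 'aaaaabc'
Pattern requires: zero or more 'a's followed by exactly one 'b'
Found 5 leading 'a's
Remaining: 'bc'
Remaining is not 'b' -> no match
Result: 0

0


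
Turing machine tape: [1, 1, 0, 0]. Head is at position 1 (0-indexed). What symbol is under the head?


Tape: [1, 1, 0, 0]
Positions: 0 1 2 3
Values:    1 1 0 0
Head at position 1
tape[1] = 1

1


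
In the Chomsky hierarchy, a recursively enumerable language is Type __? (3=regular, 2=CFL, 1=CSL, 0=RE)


Chomsky hierarchy levels:
  Type 3: Regular (DFA/NFA/regex)
  Type 2: Context-free (PDA)
  Type 1: Context-sensitive
  Type 0: Recursively enumerable (TM)
'recursively enumerable' corresponds to Type 0

0


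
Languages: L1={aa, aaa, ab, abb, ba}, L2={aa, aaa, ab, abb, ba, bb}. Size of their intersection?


L1 = {aa, aaa, ab, abb, ba}
L2 = {aa, aaa, ab, abb, ba, bb}
Checking each string in L1 against L2:
  'aa': in L2? Yes
  'aaa': in L2? Yes
  'ab': in L2? Yes
  'abb': in L2? Yes
  'ba': in L2? Yes
Intersection = {aa, aaa, ab, abb, ba}
|L1 ∩ L2| = 5

5


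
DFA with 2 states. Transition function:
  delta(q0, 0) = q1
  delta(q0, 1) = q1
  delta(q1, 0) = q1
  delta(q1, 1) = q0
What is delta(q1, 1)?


Looking up transition function:
delta(q1, 1) in the table
Row: q1, Column: 1
Result: q0

q0


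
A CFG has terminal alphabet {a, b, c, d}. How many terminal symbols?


Terminal symbols: a, b, c, d
Counting each: a (#1), b (#2), c (#3), d (#4)
Total = 4

4


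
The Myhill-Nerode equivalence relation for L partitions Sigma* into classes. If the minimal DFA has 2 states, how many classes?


Myhill-Nerode theorem:
Number of equivalence classes = number of states in minimal DFA
Minimal DFA states = 2
Therefore equivalence classes = 2

2


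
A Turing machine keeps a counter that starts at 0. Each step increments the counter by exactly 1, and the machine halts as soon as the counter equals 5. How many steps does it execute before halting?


Counter starts at 0. Counting sequence:
  Step 1: counter = 1
  Step 2: counter = 2
  Step 3: counter = 3
  Step 4: counter = 4
  Step 5: counter = 5
Counter reached 5 -> halt
Total steps = 5

5


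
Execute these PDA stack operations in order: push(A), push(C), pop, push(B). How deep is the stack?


Tracing stack operations:
  push(A) -> stack = [A], depth=1
  push(C) -> stack = [A,C], depth=2
  pop -> removed C, stack = [A], depth=1
  push(B) -> stack = [A,B], depth=2
Final depth = 2

2


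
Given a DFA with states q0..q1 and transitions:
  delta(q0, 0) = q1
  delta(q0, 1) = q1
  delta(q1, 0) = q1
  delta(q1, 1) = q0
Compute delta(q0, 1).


Looking up transition function:
delta(q0, 1) in the table
Row: q0, Column: 1
Result: q1

q1


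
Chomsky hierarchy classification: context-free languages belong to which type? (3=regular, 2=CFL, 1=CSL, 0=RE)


Chomsky hierarchy levels:
  Type 3: Regular (DFA/NFA/regex)
  Type 2: Context-free (PDA)
  Type 1: Context-sensitive
  Type 0: Recursively enumerable (TM)
'context-free' corresponds to Type 2

2


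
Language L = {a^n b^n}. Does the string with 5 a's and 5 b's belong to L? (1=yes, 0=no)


Language requires equal numbers of a's and b's
PDA pushes for each 'a', pops for each 'b'
Number of a's = 5
Number of b's = 5
5 == 5 -> Accept

1


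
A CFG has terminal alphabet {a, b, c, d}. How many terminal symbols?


Terminal symbols: a, b, c, d
Counting each: a (#1), b (#2), c (#3), d (#4)
Total = 4

4


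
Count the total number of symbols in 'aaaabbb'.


String: 'aaaabbb'
Counting characters:
  'a' appears 4 time(s)
  'b' appears 3 time(s)
Total length = 4 + 3 = 7

7


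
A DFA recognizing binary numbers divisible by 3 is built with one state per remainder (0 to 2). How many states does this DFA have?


Divisibility by 3 is tracked via the remainder mod 3: 0, 1, ..., 2
The construction assigns one state to each remainder
Number of remainders = 3

3


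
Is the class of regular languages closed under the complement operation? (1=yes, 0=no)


Regular languages are closed under:
- Union (DFA product construction)
- Intersection (DFA product construction)
- Complement (swap accept/reject states)
- Concatenation (NFA construction)
- Kleene star (NFA construction)
complement is in this list
Therefore: closed

1


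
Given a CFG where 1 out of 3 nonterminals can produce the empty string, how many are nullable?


Nonterminals: {S, A, B}
A nonterminal is nullable if it can derive epsilon
Counting nullable nonterminals: 1
Total nullable = 1

1


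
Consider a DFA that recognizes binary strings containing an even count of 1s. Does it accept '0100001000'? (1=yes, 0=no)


DFA has 2 states: q_even (start, accept=yes) and q_odd
Processing string '0100001000' character by character:
  Position 0: read '0', 1-count=0 -> q_even (no change)
  Position 1: read '1', 1-count=1 -> q_odd
  Position 2: read '0', 1-count=1 -> q_odd (no change)
  Position 3: read '0', 1-count=1 -> q_odd (no change)
  Position 4: read '0', 1-count=1 -> q_odd (no change)
  Position 5: read '0', 1-count=1 -> q_odd (no change)
  Position 6: read '1', 1-count=2 -> q_even
  Position 7: read '0', 1-count=2 -> q_even (no change)
  Position 8: read '0', 1-count=2 -> q_even (no change)
  Position 9: read '0', 1-count=2 -> q_even (no change)
Final state: q_even, total 1s = 2 (even); the DFA requires an even count -> accept

1


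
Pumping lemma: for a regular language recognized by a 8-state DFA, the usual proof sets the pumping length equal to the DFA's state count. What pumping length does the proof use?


Pumping lemma for regular languages (standard proof):
Take p = |Q|, the number of DFA states.
Any string of length >= |Q| passes through |Q|+1 states while reading its first |Q| symbols,
so by pigeonhole some state repeats, giving the loop that can be pumped.
Here |Q| = 8
Therefore the proof uses p = 8

8


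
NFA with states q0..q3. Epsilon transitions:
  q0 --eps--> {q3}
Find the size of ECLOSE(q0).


Starting from q0
Initialize closure = {q0}
Follow epsilon from q0 -> add q3
Final closure: {q0, q3}
Size = 2

2


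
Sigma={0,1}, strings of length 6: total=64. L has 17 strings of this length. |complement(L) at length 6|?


Alphabet: {0,1}
String length: 6
Total strings of length 6 = 2^6 = 64
Strings in L = 17
Complement = total - |L|
= 64 - 17
= 47

47


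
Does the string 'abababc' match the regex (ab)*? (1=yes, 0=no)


Pattern: (ab)*
String: 'abababc'
Pattern requires: zero or more repetitions of 'ab'
Length 7 is odd -> cannot be (ab)* -> no match
Result: 0

0


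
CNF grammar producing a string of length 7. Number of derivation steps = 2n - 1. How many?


Chomsky Normal Form derivation:
String length n = 7
Each step either:
  - Splits a nonterminal into two (n-1 such steps)
  - Converts a nonterminal to terminal (n such steps)
Total = (n-1) + n = 2n - 1
= 2(7) - 1
= 14 - 1
= 13

13


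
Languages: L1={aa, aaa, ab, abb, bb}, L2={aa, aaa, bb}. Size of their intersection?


L1 = {aa, aaa, ab, abb, bb}
L2 = {aa, aaa, bb}
Checking each string in L1 against L2:
  'aa': in L2? Yes
  'aaa': in L2? Yes
  'ab': in L2? No
  'abb': in L2? No
  'bb': in L2? Yes
Intersection = {aa, aaa, bb}
|L1 ∩ L2| = 3

3


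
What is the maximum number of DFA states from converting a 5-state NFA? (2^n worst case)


NFA has 5 states
Subset construction: each DFA state = subset of NFA states
Maximum subsets = 2^5
2^5 = 32

32


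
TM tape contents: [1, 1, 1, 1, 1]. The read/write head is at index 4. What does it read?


Tape: [1, 1, 1, 1, 1]
Positions: 0 1 2 3 4
Values:    1 1 1 1 1
Head at position 4
tape[4] = 1

1


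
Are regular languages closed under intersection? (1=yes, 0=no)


Regular languages are closed under all standard operations:
- Union: Yes (product construction)
- Intersection: Yes (product construction)
- Complement: Yes (swap accept/reject)
- Concatenation: Yes (NFA construction)
Operation: intersection -> Closed

1


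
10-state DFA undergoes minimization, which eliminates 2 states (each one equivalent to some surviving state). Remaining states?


Original DFA: 10 states
Redundant states removed: 2
Minimized states = original - removed
= 10 - 2
= 8

8


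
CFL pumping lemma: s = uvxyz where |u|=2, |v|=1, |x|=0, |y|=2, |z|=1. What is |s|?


|s| = |u| + |v| + |x| + |y| + |z|
= 2 + 1 + 0 + 2 + 1
= 3 + 0 + 3
= 3 + 3
= 6

6


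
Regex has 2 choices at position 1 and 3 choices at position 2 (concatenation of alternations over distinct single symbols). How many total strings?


First group: 2 alternatives
Second group: 3 alternatives
Concatenation: each choice from group 1 pairs with each from group 2
Total = 2 x 3 = 6

6


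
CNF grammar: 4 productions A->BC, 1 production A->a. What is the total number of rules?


CNF allows two rule forms:
  A -> BC (binary): 4 rules
  A -> a (terminal): 1 rule
Total = 4 + 1 = 5

5


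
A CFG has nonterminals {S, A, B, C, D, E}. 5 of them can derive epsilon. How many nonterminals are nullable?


Nonterminals: {S, A, B, C, D, E}
A nonterminal is nullable if it can derive epsilon
Counting nullable nonterminals: 5
Total nullable = 5

5


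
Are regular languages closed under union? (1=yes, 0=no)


Regular languages are closed under:
- Union (DFA product construction)
- Intersection (DFA product construction)
- Complement (swap accept/reject states)
- Concatenation (NFA construction)
- Kleene star (NFA construction)
union is in this list
Therefore: closed

1


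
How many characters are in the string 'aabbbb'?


String: 'aabbbb'
Counting characters:
  'a' appears 2 time(s)
  'b' appears 4 time(s)
Total length = 2 + 4 = 6

6


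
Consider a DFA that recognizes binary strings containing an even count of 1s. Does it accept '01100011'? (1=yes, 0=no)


DFA has 2 states: q_even (start, accept=yes) and q_odd
Processing string '01100011' character by character:
  Position 0: read '0', 1-count=0 -> q_even (no change)
  Position 1: read '1', 1-count=1 -> q_odd
  Position 2: read '1', 1-count=2 -> q_even
  Position 3: read '0', 1-count=2 -> q_even (no change)
  Position 4: read '0', 1-count=2 -> q_even (no change)
  Position 5: read '0', 1-count=2 -> q_even (no change)
  Position 6: read '1', 1-count=3 -> q_odd
  Position 7: read '1', 1-count=4 -> q_even
Final state: q_even, total 1s = 4 (even); the DFA requires an even count -> accept

1


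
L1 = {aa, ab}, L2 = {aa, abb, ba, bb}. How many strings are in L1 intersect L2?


L1 = {aa, ab}
L2 = {aa, abb, ba, bb}
Checking each string in L1 against L2:
  'aa': in L2? Yes
  'ab': in L2? No
Intersection = {aa}
|L1 ∩ L2| = 1

1


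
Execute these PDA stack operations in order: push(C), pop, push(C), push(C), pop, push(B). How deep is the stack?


Tracing stack operations:
  push(C) -> stack = [C], depth=1
  pop -> removed C, stack = [], depth=0
  push(C) -> stack = [C], depth=1
  push(C) -> stack = [C,C], depth=2
  pop -> removed C, stack = [C], depth=1
  push(B) -> stack = [C,B], depth=2
Final depth = 2

2


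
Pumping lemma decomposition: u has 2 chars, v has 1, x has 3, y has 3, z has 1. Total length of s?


|s| = |u| + |v| + |x| + |y| + |z|
= 2 + 1 + 3 + 3 + 1
= 3 + 3 + 4
= 6 + 4
= 10

10


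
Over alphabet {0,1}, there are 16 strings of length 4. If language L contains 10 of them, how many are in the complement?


Alphabet: {0,1}
String length: 4
Total strings of length 4 = 2^4 = 16
Strings in L = 10
Complement = total - |L|
= 16 - 10
= 6

6


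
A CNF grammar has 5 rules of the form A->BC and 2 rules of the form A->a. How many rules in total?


CNF allows two rule forms:
  A -> BC (binary): 5 rules
  A -> a (terminal): 2 rules
Total = 5 + 2 = 7

7


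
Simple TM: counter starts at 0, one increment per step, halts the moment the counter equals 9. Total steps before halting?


Counter starts at 0. Counting sequence:
  Step 1: counter = 1
  Step 2: counter = 2
  Step 3: counter = 3
  Step 4: counter = 4
  Step 5: counter = 5
  Step 6: counter = 6
  ...
  Step 9: counter = 9
Counter reached 9 -> halt
Total steps = 9

9


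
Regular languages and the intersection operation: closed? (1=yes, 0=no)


Regular languages are closed under all standard operations:
- Union: Yes (product construction)
- Intersection: Yes (product construction)
- Complement: Yes (swap accept/reject)
- Concatenation: Yes (NFA construction)
Operation: intersection -> Closed

1


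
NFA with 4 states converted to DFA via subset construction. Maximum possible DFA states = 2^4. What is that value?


NFA has 4 states
Subset construction: each DFA state = subset of NFA states
Maximum subsets = 2^4
2^4 = 16

16


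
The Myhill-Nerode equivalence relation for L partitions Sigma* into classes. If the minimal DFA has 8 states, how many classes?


Myhill-Nerode theorem:
Number of equivalence classes = number of states in minimal DFA
Minimal DFA states = 8
Therefore equivalence classes = 8

8


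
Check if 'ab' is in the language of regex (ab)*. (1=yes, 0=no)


Pattern: (ab)*
String: 'ab'
Pattern requires: zero or more repetitions of 'ab'
Pairs: ['ab']
All pairs are 'ab'? Yes
Result: 1

1


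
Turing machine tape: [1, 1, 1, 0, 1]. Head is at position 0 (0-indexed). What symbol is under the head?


Tape: [1, 1, 1, 0, 1]
Positions: 0 1 2 3 4
Values:    1 1 1 0 1
Head at position 0
tape[0] = 1

1


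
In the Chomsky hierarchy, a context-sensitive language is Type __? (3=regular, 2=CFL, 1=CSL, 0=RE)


Chomsky hierarchy levels:
  Type 3: Regular (DFA/NFA/regex)
  Type 2: Context-free (PDA)
  Type 1: Context-sensitive
  Type 0: Recursively enumerable (TM)
'context-sensitive' corresponds to Type 1

1


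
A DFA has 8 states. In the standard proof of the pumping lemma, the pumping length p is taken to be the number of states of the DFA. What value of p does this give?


Pumping lemma for regular languages (standard proof):
Take p = |Q|, the number of DFA states.
Any string of length >= |Q| passes through |Q|+1 states while reading its first |Q| symbols,
so by pigeonhole some state repeats, giving the loop that can be pumped.
Here |Q| = 8
Therefore the proof uses p = 8

8


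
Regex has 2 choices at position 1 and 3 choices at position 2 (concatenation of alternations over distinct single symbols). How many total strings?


First group: 2 alternatives
Second group: 3 alternatives
Concatenation: each choice from group 1 pairs with each from group 2
Total = 2 x 3 = 6

6


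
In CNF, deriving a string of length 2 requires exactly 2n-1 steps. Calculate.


Chomsky Normal Form derivation:
String length n = 2
Each step either:
  - Splits a nonterminal into two (n-1 such steps)
  - Converts a nonterminal to terminal (n such steps)
Total = (n-1) + n = 2n - 1
= 2(2) - 1
= 4 - 1
= 3

3


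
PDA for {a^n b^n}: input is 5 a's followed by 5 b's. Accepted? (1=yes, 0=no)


Language requires equal numbers of a's and b's
PDA pushes for each 'a', pops for each 'b'
Number of a's = 5
Number of b's = 5
5 == 5 -> Accept

1


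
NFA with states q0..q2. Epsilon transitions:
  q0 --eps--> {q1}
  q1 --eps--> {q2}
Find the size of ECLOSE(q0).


Starting from q0
Initialize closure = {q0}
Follow epsilon from q0 -> add q1
Follow epsilon from q1 -> add q2
Final closure: {q0, q1, q2}
Size = 3

3


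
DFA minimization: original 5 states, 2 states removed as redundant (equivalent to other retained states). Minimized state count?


Original DFA: 5 states
Redundant states removed: 2
Minimized states = original - removed
= 5 - 2
= 3

3


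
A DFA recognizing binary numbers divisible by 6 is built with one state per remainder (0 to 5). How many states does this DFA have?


Divisibility by 6 is tracked via the remainder mod 6: 0, 1, ..., 5
The construction assigns one state to each remainder
Number of remainders = 6

6


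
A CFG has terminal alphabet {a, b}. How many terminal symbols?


Terminal symbols: a, b
Counting each: a (#1), b (#2)
Total = 2

2


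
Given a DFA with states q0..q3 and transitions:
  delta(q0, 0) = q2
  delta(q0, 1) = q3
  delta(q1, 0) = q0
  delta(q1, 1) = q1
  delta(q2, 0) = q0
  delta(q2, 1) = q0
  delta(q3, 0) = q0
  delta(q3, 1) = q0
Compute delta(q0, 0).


Looking up transition function:
delta(q0, 0) in the table
Row: q0, Column: 0
Result: q2

q2


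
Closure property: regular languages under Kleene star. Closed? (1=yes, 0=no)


Regular languages are closed under:
- Union (DFA product construction)
- Intersection (DFA product construction)
- Complement (swap accept/reject states)
- Concatenation (NFA construction)
- Kleene star (NFA construction)
Kleene star is in this list
Therefore: closed

1


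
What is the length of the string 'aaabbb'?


String: 'aaabbb'
Counting characters:
  'a' appears 3 time(s)
  'b' appears 3 time(s)
Total length = 3 + 3 = 6

6


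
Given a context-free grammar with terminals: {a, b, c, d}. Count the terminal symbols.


Terminal symbols: a, b, c, d
Counting each: a (#1), b (#2), c (#3), d (#4)
Total = 4

4


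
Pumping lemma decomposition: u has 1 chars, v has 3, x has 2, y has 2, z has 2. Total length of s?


|s| = |u| + |v| + |x| + |y| + |z|
= 1 + 3 + 2 + 2 + 2
= 4 + 2 + 4
= 6 + 4
= 10

10


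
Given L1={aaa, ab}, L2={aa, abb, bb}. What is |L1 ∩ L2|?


L1 = {aaa, ab}
L2 = {aa, abb, bb}
Checking each string in L1 against L2:
  'aaa': in L2? No
  'ab': in L2? No
Intersection = {}
|L1 ∩ L2| = 0

0
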